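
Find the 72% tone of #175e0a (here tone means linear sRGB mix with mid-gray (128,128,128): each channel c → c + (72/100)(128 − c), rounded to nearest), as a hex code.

#63765f

#175e0a is rgb(23, 94, 10).
Per channel, c → c + 0.72(128 − c):
  R: 23 + 75.6 = 98.6 → 99
  G: 94 + 0.72×(128−94) = 94 + 24.48 = 118.48 → 118
  B: 10 + 0.72×(128−10) = 10 + 84.96 = 94.96 → 95
rgb(99, 118, 95) = #63765f.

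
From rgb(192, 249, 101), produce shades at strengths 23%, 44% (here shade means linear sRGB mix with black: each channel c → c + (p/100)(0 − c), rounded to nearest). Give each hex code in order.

#94c04e, #6c8b39

23%: (192 − 44.16 = 147.84→148, 249 − 57.27 = 191.73→192, 101 − 23.23 = 77.77→78) → #94c04e
44%: (192 − 84.48 = 107.52→108, 249 − 109.56 = 139.44→139, 101 − 44.44 = 56.56→57) → #6c8b39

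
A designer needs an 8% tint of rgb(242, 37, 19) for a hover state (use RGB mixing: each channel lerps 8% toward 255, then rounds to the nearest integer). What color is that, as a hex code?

Lerp each channel 8% toward 255:
  R: 242 + 0.08×(255−242) = 242 + 1.04 = 243.04 → 243
  G: 37 + 0.08×(255−37) = 37 + 17.44 = 54.44 → 54
  B: 19 + 18.88 = 37.88 → 38
rgb(243, 54, 38) = #F33626.

#F33626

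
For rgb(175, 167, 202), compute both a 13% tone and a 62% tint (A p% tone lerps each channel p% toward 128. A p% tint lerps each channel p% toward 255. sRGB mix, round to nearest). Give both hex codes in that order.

13% tone:
  R: 175 + 0.13×(128−175) = 175 − 6.11 = 168.89 → 169
  G: 167 − 5.07 = 161.93 → 162
  B: 202 + 0.13×(128−202) = 202 − 9.62 = 192.38 → 192
  → #A9A2C0
62% tint:
  R: 175 + 49.6 = 224.6 → 225
  G: 167 + 54.56 = 221.56 → 222
  B: 202 + 0.62×(255−202) = 202 + 32.86 = 234.86 → 235
  → #E1DEEB

#A9A2C0, #E1DEEB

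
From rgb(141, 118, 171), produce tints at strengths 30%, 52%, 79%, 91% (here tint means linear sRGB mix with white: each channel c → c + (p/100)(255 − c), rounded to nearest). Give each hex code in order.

30%: (141 + 34.2 = 175.2→175, 118 + 41.1 = 159.1→159, 171 + 25.2 = 196.2→196) → #af9fc4
52%: (141 + 59.28 = 200.28→200, 118 + 71.24 = 189.24→189, 171 + 43.68 = 214.68→215) → #c8bdd7
79%: (141 + 90.06 = 231.06→231, 118 + 108.23 = 226.23→226, 171 + 66.36 = 237.36→237) → #e7e2ed
91%: (141 + 103.74 = 244.74→245, 118 + 124.67 = 242.67→243, 171 + 76.44 = 247.44→247) → #f5f3f7

#af9fc4, #c8bdd7, #e7e2ed, #f5f3f7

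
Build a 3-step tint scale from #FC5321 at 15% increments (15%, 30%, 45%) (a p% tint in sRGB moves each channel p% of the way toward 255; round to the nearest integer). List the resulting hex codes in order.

#FC6D42, #FD8764, #FDA085

#FC5321 is rgb(252, 83, 33).
15%: (252→252, 83 + 25.8 = 108.8→109, 33 + 33.3 = 66.3→66) → #FC6D42
30%: (252 + 0.9 = 252.9→253, 83 + 51.6 = 134.6→135, 33 + 66.6 = 99.6→100) → #FD8764
45%: (252 + 1.35 = 253.35→253, 83 + 77.4 = 160.4→160, 33 + 99.9 = 132.9→133) → #FDA085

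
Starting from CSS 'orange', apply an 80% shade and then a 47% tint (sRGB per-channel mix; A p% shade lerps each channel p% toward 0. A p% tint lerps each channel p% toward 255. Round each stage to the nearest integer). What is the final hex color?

CSS orange is rgb(255, 165, 0).
Lerp each channel 80% toward 0:
  R: 255 + 0.8×(0−255) = 255 − 204 = 51 → 51
  G: 165 − 132 = 33 → 33
  B: 0 + 0.8×(0−0) = 0 + 0 = 0 → 0
After the shade: rgb(51, 33, 0) = #332100.
Per channel, c → c + 0.47(255 − c):
  R: 51 + 0.47×(255−51) = 51 + 95.88 = 146.88 → 147
  G: 33 + 0.47×(255−33) = 33 + 104.34 = 137.34 → 137
  B: 0 + 0.47×(255−0) = 0 + 119.85 = 119.85 → 120
rgb(147, 137, 120) = #938978.

#938978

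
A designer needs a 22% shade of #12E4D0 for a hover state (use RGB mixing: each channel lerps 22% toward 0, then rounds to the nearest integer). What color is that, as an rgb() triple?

rgb(14, 178, 162)

#12E4D0 is rgb(18, 228, 208).
A 22% shade moves each channel 22% toward 0:
  R: 18 + 0.22×(0−18) = 18 − 3.96 = 14.04 → 14
  G: 228 − 50.16 = 177.84 → 178
  B: 208 + 0.22×(0−208) = 208 − 45.76 = 162.24 → 162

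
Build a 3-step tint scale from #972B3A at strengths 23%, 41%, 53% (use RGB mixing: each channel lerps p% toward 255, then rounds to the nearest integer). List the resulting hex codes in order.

#AF5C67, #C2828B, #CE9BA2

#972B3A is rgb(151, 43, 58).
23%: (151 + 23.92 = 174.92→175, 43 + 48.76 = 91.76→92, 58 + 45.31 = 103.31→103) → #AF5C67
41%: (151 + 42.64 = 193.64→194, 43 + 86.92 = 129.92→130, 58 + 80.77 = 138.77→139) → #C2828B
53%: (151 + 55.12 = 206.12→206, 43 + 112.36 = 155.36→155, 58 + 104.41 = 162.41→162) → #CE9BA2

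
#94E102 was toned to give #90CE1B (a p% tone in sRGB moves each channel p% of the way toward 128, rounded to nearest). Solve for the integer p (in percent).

20%

#94E102 is rgb(148, 225, 2); #90CE1B is rgb(144, 206, 27).
On the B channel (widest range): 27 ≈ 2 + (p/100)(128 − 2), so p ≈ 100×(27 − 2)/(128 − 2) = 2500/126 = 19.84.
p = 20 reproduces all three channels after rounding.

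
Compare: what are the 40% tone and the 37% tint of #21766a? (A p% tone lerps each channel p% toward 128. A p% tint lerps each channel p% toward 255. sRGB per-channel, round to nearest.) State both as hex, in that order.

#477a73, #73a9a1

#21766a is rgb(33, 118, 106).
40% tone:
  R: 33 + 0.4×(128−33) = 33 + 38 = 71 → 71
  G: 118 + 4 = 122 → 122
  B: 106 + 0.4×(128−106) = 106 + 8.8 = 114.8 → 115
  → #477a73
37% tint:
  R: 33 + 82.14 = 115.14 → 115
  G: 118 + 0.37×(255−118) = 118 + 50.69 = 168.69 → 169
  B: 106 + 0.37×(255−106) = 106 + 55.13 = 161.13 → 161
  → #73a9a1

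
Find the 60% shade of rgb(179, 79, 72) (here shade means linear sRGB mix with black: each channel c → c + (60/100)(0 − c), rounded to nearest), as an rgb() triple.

rgb(72, 32, 29)

Lerp each channel 60% toward 0:
  R: 179 − 107.4 = 71.6 → 72
  G: 79 − 47.4 = 31.6 → 32
  B: 72 + 0.6×(0−72) = 72 − 43.2 = 28.8 → 29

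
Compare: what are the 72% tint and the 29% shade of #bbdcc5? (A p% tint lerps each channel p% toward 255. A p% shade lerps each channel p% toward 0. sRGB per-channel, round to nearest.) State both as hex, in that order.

#bbdcc5 is rgb(187, 220, 197).
72% tint:
  R: 187 + 0.72×(255−187) = 187 + 48.96 = 235.96 → 236
  G: 220 + 25.2 = 245.2 → 245
  B: 197 + 0.72×(255−197) = 197 + 41.76 = 238.76 → 239
  → #ecf5ef
29% shade:
  R: 187 − 54.23 = 132.77 → 133
  G: 220 − 63.8 = 156.2 → 156
  B: 197 + 0.29×(0−197) = 197 − 57.13 = 139.87 → 140
  → #859c8c

#ecf5ef, #859c8c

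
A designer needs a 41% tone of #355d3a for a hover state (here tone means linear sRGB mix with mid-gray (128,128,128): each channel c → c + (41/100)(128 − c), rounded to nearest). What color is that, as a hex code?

#355d3a is rgb(53, 93, 58).
Lerp each channel 41% toward 128:
  R: 53 + 0.41×(128−53) = 53 + 30.75 = 83.75 → 84
  G: 93 + 0.41×(128−93) = 93 + 14.35 = 107.35 → 107
  B: 58 + 28.7 = 86.7 → 87
rgb(84, 107, 87) = #546b57.

#546b57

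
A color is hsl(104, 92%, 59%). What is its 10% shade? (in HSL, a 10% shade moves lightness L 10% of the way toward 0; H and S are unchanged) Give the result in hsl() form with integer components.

hsl(104, 92%, 53%)

L moves 10% from 59 toward 0: 59 − 5.9 = 53.1 → 53.
H and S are unchanged.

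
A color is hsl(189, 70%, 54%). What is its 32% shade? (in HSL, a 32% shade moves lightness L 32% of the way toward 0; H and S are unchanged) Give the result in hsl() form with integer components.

hsl(189, 70%, 37%)

L moves 32% from 54 toward 0: 54 − 17.28 = 36.72 → 37.
H and S are unchanged.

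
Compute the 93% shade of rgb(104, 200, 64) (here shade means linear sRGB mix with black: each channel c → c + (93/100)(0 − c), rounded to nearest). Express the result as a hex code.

Per channel, c → c + 0.93(0 − c):
  R: 104 − 96.72 = 7.28 → 7
  G: 200 − 186 = 14 → 14
  B: 64 − 59.52 = 4.48 → 4
rgb(7, 14, 4) = #070e04.

#070e04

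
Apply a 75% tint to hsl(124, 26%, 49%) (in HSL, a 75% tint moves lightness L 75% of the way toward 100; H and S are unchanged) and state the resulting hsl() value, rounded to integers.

hsl(124, 26%, 87%)

L moves 75% from 49 toward 100: 49 + 38.25 = 87.25 → 87.
H and S are unchanged.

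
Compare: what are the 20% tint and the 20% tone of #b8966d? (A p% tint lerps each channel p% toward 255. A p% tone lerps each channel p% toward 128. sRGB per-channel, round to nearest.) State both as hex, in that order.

#b8966d is rgb(184, 150, 109).
20% tint:
  R: 184 + 14.2 = 198.2 → 198
  G: 150 + 0.2×(255−150) = 150 + 21 = 171 → 171
  B: 109 + 29.2 = 138.2 → 138
  → #c6ab8a
20% tone:
  R: 184 − 11.2 = 172.8 → 173
  G: 150 + 0.2×(128−150) = 150 − 4.4 = 145.6 → 146
  B: 109 + 0.2×(128−109) = 109 + 3.8 = 112.8 → 113
  → #ad9271

#c6ab8a, #ad9271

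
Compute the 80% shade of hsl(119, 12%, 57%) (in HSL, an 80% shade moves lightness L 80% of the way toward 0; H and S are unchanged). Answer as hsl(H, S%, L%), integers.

L moves 80% from 57 toward 0: 57 − 45.6 = 11.4 → 11.
H and S are unchanged.

hsl(119, 12%, 11%)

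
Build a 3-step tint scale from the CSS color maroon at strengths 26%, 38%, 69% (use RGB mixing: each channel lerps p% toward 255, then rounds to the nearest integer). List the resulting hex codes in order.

#A14242, #B06161, #D8B0B0

CSS maroon is rgb(128, 0, 0).
26%: (128 + 33.02 = 161.02→161, 0 + 66.3 = 66.3→66, 0 + 66.3 = 66.3→66) → #A14242
38%: (128 + 48.26 = 176.26→176, 0 + 96.9 = 96.9→97, 0 + 96.9 = 96.9→97) → #B06161
69%: (128 + 87.63 = 215.63→216, 0 + 175.95 = 175.95→176, 0 + 175.95 = 175.95→176) → #D8B0B0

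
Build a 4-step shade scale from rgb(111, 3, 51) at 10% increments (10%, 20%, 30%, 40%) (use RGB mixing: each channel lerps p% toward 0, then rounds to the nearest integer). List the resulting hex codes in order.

#64032E, #590229, #4E0224, #43021F

10%: (111 − 11.1 = 99.9→100, 3→3, 51 − 5.1 = 45.9→46) → #64032E
20%: (111 − 22.2 = 88.8→89, 3 − 0.6 = 2.4→2, 51 − 10.2 = 40.8→41) → #590229
30%: (111 − 33.3 = 77.7→78, 3 − 0.9 = 2.1→2, 51 − 15.3 = 35.7→36) → #4E0224
40%: (111 − 44.4 = 66.6→67, 3 − 1.2 = 1.8→2, 51 − 20.4 = 30.6→31) → #43021F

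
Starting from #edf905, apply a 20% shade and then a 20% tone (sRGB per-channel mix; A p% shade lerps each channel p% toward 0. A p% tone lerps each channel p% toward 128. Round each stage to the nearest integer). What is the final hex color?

#edf905 is rgb(237, 249, 5).
Lerp each channel 20% toward 0:
  R: 237 + 0.2×(0−237) = 237 − 47.4 = 189.6 → 190
  G: 249 − 49.8 = 199.2 → 199
  B: 5 + 0.2×(0−5) = 5 − 1 = 4 → 4
After the shade: rgb(190, 199, 4) = #bec704.
Per channel, c → c + 0.2(128 − c):
  R: 190 + 0.2×(128−190) = 190 − 12.4 = 177.6 → 178
  G: 199 + 0.2×(128−199) = 199 − 14.2 = 184.8 → 185
  B: 4 + 24.8 = 28.8 → 29
rgb(178, 185, 29) = #b2b91d.

#b2b91d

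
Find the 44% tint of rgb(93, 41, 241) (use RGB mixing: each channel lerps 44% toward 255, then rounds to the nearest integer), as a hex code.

A 44% tint moves each channel 44% toward 255:
  R: 93 + 0.44×(255−93) = 93 + 71.28 = 164.28 → 164
  G: 41 + 0.44×(255−41) = 41 + 94.16 = 135.16 → 135
  B: 241 + 6.16 = 247.16 → 247
rgb(164, 135, 247) = #A487F7.

#A487F7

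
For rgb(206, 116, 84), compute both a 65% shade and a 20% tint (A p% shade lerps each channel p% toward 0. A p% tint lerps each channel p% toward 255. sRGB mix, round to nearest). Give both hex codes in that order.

65% shade:
  R: 206 + 0.65×(0−206) = 206 − 133.9 = 72.1 → 72
  G: 116 − 75.4 = 40.6 → 41
  B: 84 − 54.6 = 29.4 → 29
  → #48291D
20% tint:
  R: 206 + 9.8 = 215.8 → 216
  G: 116 + 0.2×(255−116) = 116 + 27.8 = 143.8 → 144
  B: 84 + 34.2 = 118.2 → 118
  → #D89076

#48291D, #D89076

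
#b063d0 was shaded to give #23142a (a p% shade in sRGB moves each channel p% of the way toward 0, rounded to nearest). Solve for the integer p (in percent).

80%

#b063d0 is rgb(176, 99, 208); #23142a is rgb(35, 20, 42).
On the B channel (widest range): 42 ≈ 208 + (p/100)(0 − 208), so p ≈ 100×(42 − 208)/(0 − 208) = -16600/-208 = 79.81.
p = 80 reproduces all three channels after rounding.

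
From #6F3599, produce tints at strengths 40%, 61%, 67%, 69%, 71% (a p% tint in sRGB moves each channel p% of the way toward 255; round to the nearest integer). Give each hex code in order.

#6F3599 is rgb(111, 53, 153).
40%: (111 + 57.6 = 168.6→169, 53 + 80.8 = 133.8→134, 153 + 40.8 = 193.8→194) → #A986C2
61%: (111 + 87.84 = 198.84→199, 53 + 123.22 = 176.22→176, 153 + 62.22 = 215.22→215) → #C7B0D7
67%: (111 + 96.48 = 207.48→207, 53 + 135.34 = 188.34→188, 153 + 68.34 = 221.34→221) → #CFBCDD
69%: (111 + 99.36 = 210.36→210, 53 + 139.38 = 192.38→192, 153 + 70.38 = 223.38→223) → #D2C0DF
71%: (111 + 102.24 = 213.24→213, 53 + 143.42 = 196.42→196, 153 + 72.42 = 225.42→225) → #D5C4E1

#A986C2, #C7B0D7, #CFBCDD, #D2C0DF, #D5C4E1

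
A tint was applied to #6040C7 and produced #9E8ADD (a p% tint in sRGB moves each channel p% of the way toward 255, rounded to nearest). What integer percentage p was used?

#6040C7 is rgb(96, 64, 199); #9E8ADD is rgb(158, 138, 221).
On the G channel (widest range): 138 ≈ 64 + (p/100)(255 − 64), so p ≈ 100×(138 − 64)/(255 − 64) = 7400/191 = 38.74.
p = 39 reproduces all three channels after rounding.

39%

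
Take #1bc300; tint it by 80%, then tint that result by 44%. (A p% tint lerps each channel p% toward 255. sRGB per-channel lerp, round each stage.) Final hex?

#1bc300 is rgb(27, 195, 0).
Lerp each channel 80% toward 255:
  R: 27 + 182.4 = 209.4 → 209
  G: 195 + 0.8×(255−195) = 195 + 48 = 243 → 243
  B: 0 + 204 = 204 → 204
After the tint: rgb(209, 243, 204) = #d1f3cc.
Per channel, c → c + 0.44(255 − c):
  R: 209 + 0.44×(255−209) = 209 + 20.24 = 229.24 → 229
  G: 243 + 5.28 = 248.28 → 248
  B: 204 + 22.44 = 226.44 → 226
rgb(229, 248, 226) = #e5f8e2.

#e5f8e2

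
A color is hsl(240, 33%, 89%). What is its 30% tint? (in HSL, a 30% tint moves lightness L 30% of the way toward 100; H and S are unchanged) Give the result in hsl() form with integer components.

L moves 30% from 89 toward 100: 89 + 3.3 = 92.3 → 92.
H and S are unchanged.

hsl(240, 33%, 92%)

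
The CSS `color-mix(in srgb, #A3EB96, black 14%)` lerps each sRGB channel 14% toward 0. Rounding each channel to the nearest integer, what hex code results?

#8CCA81

#A3EB96 is rgb(163, 235, 150).
Lerp each channel 14% toward 0:
  R: 163 − 22.82 = 140.18 → 140
  G: 235 + 0.14×(0−235) = 235 − 32.9 = 202.1 → 202
  B: 150 − 21 = 129 → 129
rgb(140, 202, 129) = #8CCA81.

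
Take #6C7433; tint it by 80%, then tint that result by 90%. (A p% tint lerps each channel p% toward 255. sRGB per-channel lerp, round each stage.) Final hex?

#6C7433 is rgb(108, 116, 51).
An 80% tint moves each channel 80% toward 255:
  R: 108 + 117.6 = 225.6 → 226
  G: 116 + 111.2 = 227.2 → 227
  B: 51 + 0.8×(255−51) = 51 + 163.2 = 214.2 → 214
After the tint: rgb(226, 227, 214) = #E2E3D6.
A 90% tint moves each channel 90% toward 255:
  R: 226 + 0.9×(255−226) = 226 + 26.1 = 252.1 → 252
  G: 227 + 25.2 = 252.2 → 252
  B: 214 + 0.9×(255−214) = 214 + 36.9 = 250.9 → 251
rgb(252, 252, 251) = #FCFCFB.

#FCFCFB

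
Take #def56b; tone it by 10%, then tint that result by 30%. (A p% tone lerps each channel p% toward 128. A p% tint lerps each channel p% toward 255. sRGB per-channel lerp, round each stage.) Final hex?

#def56b is rgb(222, 245, 107).
Per channel, c → c + 0.1(128 − c):
  R: 222 + 0.1×(128−222) = 222 − 9.4 = 212.6 → 213
  G: 245 − 11.7 = 233.3 → 233
  B: 107 + 0.1×(128−107) = 107 + 2.1 = 109.1 → 109
After the tone: rgb(213, 233, 109) = #d5e96d.
Per channel, c → c + 0.3(255 − c):
  R: 213 + 0.3×(255−213) = 213 + 12.6 = 225.6 → 226
  G: 233 + 6.6 = 239.6 → 240
  B: 109 + 0.3×(255−109) = 109 + 43.8 = 152.8 → 153
rgb(226, 240, 153) = #e2f099.

#e2f099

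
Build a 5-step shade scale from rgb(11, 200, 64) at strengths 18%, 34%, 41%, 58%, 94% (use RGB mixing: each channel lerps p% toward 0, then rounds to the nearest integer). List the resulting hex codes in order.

18%: (11 − 1.98 = 9.02→9, 200 − 36 = 164→164, 64 − 11.52 = 52.48→52) → #09a434
34%: (11 − 3.74 = 7.26→7, 200 − 68 = 132→132, 64 − 21.76 = 42.24→42) → #07842a
41%: (11 − 4.51 = 6.49→6, 200 − 82 = 118→118, 64 − 26.24 = 37.76→38) → #067626
58%: (11 − 6.38 = 4.62→5, 200 − 116 = 84→84, 64 − 37.12 = 26.88→27) → #05541b
94%: (11 − 10.34 = 0.66→1, 200 − 188 = 12→12, 64 − 60.16 = 3.84→4) → #010c04

#09a434, #07842a, #067626, #05541b, #010c04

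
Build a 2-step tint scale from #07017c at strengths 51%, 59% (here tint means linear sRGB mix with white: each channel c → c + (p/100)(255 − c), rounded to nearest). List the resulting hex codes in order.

#8583bf, #9997c9

#07017c is rgb(7, 1, 124).
51%: (7 + 126.48 = 133.48→133, 1 + 129.54 = 130.54→131, 124 + 66.81 = 190.81→191) → #8583bf
59%: (7 + 146.32 = 153.32→153, 1 + 149.86 = 150.86→151, 124 + 77.29 = 201.29→201) → #9997c9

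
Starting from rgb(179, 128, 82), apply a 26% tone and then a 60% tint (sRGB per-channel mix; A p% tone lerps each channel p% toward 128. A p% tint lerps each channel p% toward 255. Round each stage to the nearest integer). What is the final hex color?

Lerp each channel 26% toward 128:
  R: 179 + 0.26×(128−179) = 179 − 13.26 = 165.74 → 166
  G: 128 + 0.26×(128−128) = 128 + 0 = 128 → 128
  B: 82 + 11.96 = 93.96 → 94
After the tone: rgb(166, 128, 94) = #A6805E.
Lerp each channel 60% toward 255:
  R: 166 + 53.4 = 219.4 → 219
  G: 128 + 76.2 = 204.2 → 204
  B: 94 + 96.6 = 190.6 → 191
rgb(219, 204, 191) = #DBCCBF.

#DBCCBF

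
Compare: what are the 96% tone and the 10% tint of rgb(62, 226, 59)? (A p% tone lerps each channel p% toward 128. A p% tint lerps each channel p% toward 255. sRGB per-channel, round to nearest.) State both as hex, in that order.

#7D847D, #51E54F

96% tone:
  R: 62 + 0.96×(128−62) = 62 + 63.36 = 125.36 → 125
  G: 226 − 94.08 = 131.92 → 132
  B: 59 + 0.96×(128−59) = 59 + 66.24 = 125.24 → 125
  → #7D847D
10% tint:
  R: 62 + 0.1×(255−62) = 62 + 19.3 = 81.3 → 81
  G: 226 + 2.9 = 228.9 → 229
  B: 59 + 0.1×(255−59) = 59 + 19.6 = 78.6 → 79
  → #51E54F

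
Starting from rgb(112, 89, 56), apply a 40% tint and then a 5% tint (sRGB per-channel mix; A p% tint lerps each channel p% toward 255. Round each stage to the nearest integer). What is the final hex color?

#ADA08E

A 40% tint moves each channel 40% toward 255:
  R: 112 + 0.4×(255−112) = 112 + 57.2 = 169.2 → 169
  G: 89 + 0.4×(255−89) = 89 + 66.4 = 155.4 → 155
  B: 56 + 0.4×(255−56) = 56 + 79.6 = 135.6 → 136
After the tint: rgb(169, 155, 136) = #A99B88.
A 5% tint moves each channel 5% toward 255:
  R: 169 + 0.05×(255−169) = 169 + 4.3 = 173.3 → 173
  G: 155 + 0.05×(255−155) = 155 + 5 = 160 → 160
  B: 136 + 5.95 = 141.95 → 142
rgb(173, 160, 142) = #ADA08E.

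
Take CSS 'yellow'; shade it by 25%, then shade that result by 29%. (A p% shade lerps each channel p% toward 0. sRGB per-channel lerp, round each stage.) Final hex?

#888800

CSS yellow is rgb(255, 255, 0).
A 25% shade moves each channel 25% toward 0:
  R: 255 + 0.25×(0−255) = 255 − 63.75 = 191.25 → 191
  G: 255 + 0.25×(0−255) = 255 − 63.75 = 191.25 → 191
  B: 0 + 0.25×(0−0) = 0 + 0 = 0 → 0
After the shade: rgb(191, 191, 0) = #bfbf00.
Lerp each channel 29% toward 0:
  R: 191 − 55.39 = 135.61 → 136
  G: 191 + 0.29×(0−191) = 191 − 55.39 = 135.61 → 136
  B: 0 + 0.29×(0−0) = 0 + 0 = 0 → 0
rgb(136, 136, 0) = #888800.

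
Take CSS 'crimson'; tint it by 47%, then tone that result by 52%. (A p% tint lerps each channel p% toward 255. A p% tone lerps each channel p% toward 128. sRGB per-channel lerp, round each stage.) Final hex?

#B4818C

CSS crimson is rgb(220, 20, 60).
Lerp each channel 47% toward 255:
  R: 220 + 0.47×(255−220) = 220 + 16.45 = 236.45 → 236
  G: 20 + 0.47×(255−20) = 20 + 110.45 = 130.45 → 130
  B: 60 + 91.65 = 151.65 → 152
After the tint: rgb(236, 130, 152) = #EC8298.
A 52% tone moves each channel 52% toward 128:
  R: 236 + 0.52×(128−236) = 236 − 56.16 = 179.84 → 180
  G: 130 + 0.52×(128−130) = 130 − 1.04 = 128.96 → 129
  B: 152 + 0.52×(128−152) = 152 − 12.48 = 139.52 → 140
rgb(180, 129, 140) = #B4818C.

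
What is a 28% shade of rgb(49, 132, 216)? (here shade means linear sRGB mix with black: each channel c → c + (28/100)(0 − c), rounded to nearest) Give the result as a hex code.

#235f9c

Lerp each channel 28% toward 0:
  R: 49 + 0.28×(0−49) = 49 − 13.72 = 35.28 → 35
  G: 132 + 0.28×(0−132) = 132 − 36.96 = 95.04 → 95
  B: 216 + 0.28×(0−216) = 216 − 60.48 = 155.52 → 156
rgb(35, 95, 156) = #235f9c.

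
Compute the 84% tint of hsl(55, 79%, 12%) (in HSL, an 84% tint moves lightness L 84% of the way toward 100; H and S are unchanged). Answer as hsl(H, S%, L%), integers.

L moves 84% from 12 toward 100: 12 + 73.92 = 85.92 → 86.
H and S are unchanged.

hsl(55, 79%, 86%)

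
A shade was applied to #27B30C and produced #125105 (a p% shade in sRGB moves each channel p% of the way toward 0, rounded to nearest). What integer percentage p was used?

#27B30C is rgb(39, 179, 12); #125105 is rgb(18, 81, 5).
On the G channel (widest range): 81 ≈ 179 + (p/100)(0 − 179), so p ≈ 100×(81 − 179)/(0 − 179) = -9800/-179 = 54.75.
p = 55 reproduces all three channels after rounding.

55%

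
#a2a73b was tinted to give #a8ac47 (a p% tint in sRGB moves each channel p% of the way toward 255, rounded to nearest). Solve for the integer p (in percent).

#a2a73b is rgb(162, 167, 59); #a8ac47 is rgb(168, 172, 71).
On the B channel (widest range): 71 ≈ 59 + (p/100)(255 − 59), so p ≈ 100×(71 − 59)/(255 − 59) = 1200/196 = 6.12.
p = 6 reproduces all three channels after rounding.

6%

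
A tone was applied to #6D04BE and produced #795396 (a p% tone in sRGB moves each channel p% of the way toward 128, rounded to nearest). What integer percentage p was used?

#6D04BE is rgb(109, 4, 190); #795396 is rgb(121, 83, 150).
On the G channel (widest range): 83 ≈ 4 + (p/100)(128 − 4), so p ≈ 100×(83 − 4)/(128 − 4) = 7900/124 = 63.71.
p = 64 reproduces all three channels after rounding.

64%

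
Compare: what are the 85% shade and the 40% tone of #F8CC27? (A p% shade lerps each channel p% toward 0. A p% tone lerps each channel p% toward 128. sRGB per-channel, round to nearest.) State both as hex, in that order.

#251F06, #C8AE4B

#F8CC27 is rgb(248, 204, 39).
85% shade:
  R: 248 + 0.85×(0−248) = 248 − 210.8 = 37.2 → 37
  G: 204 + 0.85×(0−204) = 204 − 173.4 = 30.6 → 31
  B: 39 + 0.85×(0−39) = 39 − 33.15 = 5.85 → 6
  → #251F06
40% tone:
  R: 248 − 48 = 200 → 200
  G: 204 + 0.4×(128−204) = 204 − 30.4 = 173.6 → 174
  B: 39 + 35.6 = 74.6 → 75
  → #C8AE4B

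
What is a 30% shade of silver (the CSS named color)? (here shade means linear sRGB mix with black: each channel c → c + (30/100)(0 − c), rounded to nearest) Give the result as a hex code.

#868686

CSS silver is rgb(192, 192, 192).
A 30% shade moves each channel 30% toward 0:
  R: 192 + 0.3×(0−192) = 192 − 57.6 = 134.4 → 134
  G: 192 + 0.3×(0−192) = 192 − 57.6 = 134.4 → 134
  B: 192 − 57.6 = 134.4 → 134
rgb(134, 134, 134) = #868686.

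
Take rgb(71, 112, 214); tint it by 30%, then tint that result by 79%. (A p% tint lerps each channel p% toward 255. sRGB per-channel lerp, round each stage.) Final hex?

#E4EAF9

Lerp each channel 30% toward 255:
  R: 71 + 55.2 = 126.2 → 126
  G: 112 + 42.9 = 154.9 → 155
  B: 214 + 0.3×(255−214) = 214 + 12.3 = 226.3 → 226
After the tint: rgb(126, 155, 226) = #7E9BE2.
Per channel, c → c + 0.79(255 − c):
  R: 126 + 101.91 = 227.91 → 228
  G: 155 + 79 = 234 → 234
  B: 226 + 0.79×(255−226) = 226 + 22.91 = 248.91 → 249
rgb(228, 234, 249) = #E4EAF9.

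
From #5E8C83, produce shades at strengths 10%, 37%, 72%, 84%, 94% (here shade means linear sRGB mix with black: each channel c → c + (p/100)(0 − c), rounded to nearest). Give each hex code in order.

#557E76, #3B5853, #1A2725, #0F1615, #060808

#5E8C83 is rgb(94, 140, 131).
10%: (94 − 9.4 = 84.6→85, 140 − 14 = 126→126, 131 − 13.1 = 117.9→118) → #557E76
37%: (94 − 34.78 = 59.22→59, 140 − 51.8 = 88.2→88, 131 − 48.47 = 82.53→83) → #3B5853
72%: (94 − 67.68 = 26.32→26, 140 − 100.8 = 39.2→39, 131 − 94.32 = 36.68→37) → #1A2725
84%: (94 − 78.96 = 15.04→15, 140 − 117.6 = 22.4→22, 131 − 110.04 = 20.96→21) → #0F1615
94%: (94 − 88.36 = 5.64→6, 140 − 131.6 = 8.4→8, 131 − 123.14 = 7.86→8) → #060808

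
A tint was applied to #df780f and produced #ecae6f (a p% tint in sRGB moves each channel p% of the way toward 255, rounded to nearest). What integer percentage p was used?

#df780f is rgb(223, 120, 15); #ecae6f is rgb(236, 174, 111).
On the B channel (widest range): 111 ≈ 15 + (p/100)(255 − 15), so p ≈ 100×(111 − 15)/(255 − 15) = 9600/240 = 40.00.
p = 40 reproduces all three channels after rounding.

40%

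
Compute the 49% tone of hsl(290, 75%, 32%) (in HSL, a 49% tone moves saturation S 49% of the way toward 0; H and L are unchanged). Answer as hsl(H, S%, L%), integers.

hsl(290, 38%, 32%)

S moves 49% from 75 toward 0: 75 − 36.75 = 38.25 → 38.
H and L are unchanged.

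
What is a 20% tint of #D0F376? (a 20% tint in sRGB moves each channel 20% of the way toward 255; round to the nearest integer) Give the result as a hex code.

#D0F376 is rgb(208, 243, 118).
Per channel, c → c + 0.2(255 − c):
  R: 208 + 0.2×(255−208) = 208 + 9.4 = 217.4 → 217
  G: 243 + 2.4 = 245.4 → 245
  B: 118 + 0.2×(255−118) = 118 + 27.4 = 145.4 → 145
rgb(217, 245, 145) = #D9F591.

#D9F591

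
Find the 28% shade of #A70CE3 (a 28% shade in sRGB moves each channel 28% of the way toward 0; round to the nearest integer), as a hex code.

#A70CE3 is rgb(167, 12, 227).
Lerp each channel 28% toward 0:
  R: 167 − 46.76 = 120.24 → 120
  G: 12 + 0.28×(0−12) = 12 − 3.36 = 8.64 → 9
  B: 227 − 63.56 = 163.44 → 163
rgb(120, 9, 163) = #7809A3.

#7809A3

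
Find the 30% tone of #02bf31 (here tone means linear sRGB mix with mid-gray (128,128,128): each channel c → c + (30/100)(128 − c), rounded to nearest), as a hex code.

#02bf31 is rgb(2, 191, 49).
Per channel, c → c + 0.3(128 − c):
  R: 2 + 0.3×(128−2) = 2 + 37.8 = 39.8 → 40
  G: 191 + 0.3×(128−191) = 191 − 18.9 = 172.1 → 172
  B: 49 + 0.3×(128−49) = 49 + 23.7 = 72.7 → 73
rgb(40, 172, 73) = #28ac49.

#28ac49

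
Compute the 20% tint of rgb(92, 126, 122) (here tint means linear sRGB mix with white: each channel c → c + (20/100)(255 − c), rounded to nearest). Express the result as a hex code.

#7D9895

Per channel, c → c + 0.2(255 − c):
  R: 92 + 0.2×(255−92) = 92 + 32.6 = 124.6 → 125
  G: 126 + 0.2×(255−126) = 126 + 25.8 = 151.8 → 152
  B: 122 + 26.6 = 148.6 → 149
rgb(125, 152, 149) = #7D9895.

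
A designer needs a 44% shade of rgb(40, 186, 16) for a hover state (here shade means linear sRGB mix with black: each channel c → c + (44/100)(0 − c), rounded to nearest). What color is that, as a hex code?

#166809

Lerp each channel 44% toward 0:
  R: 40 + 0.44×(0−40) = 40 − 17.6 = 22.4 → 22
  G: 186 + 0.44×(0−186) = 186 − 81.84 = 104.16 → 104
  B: 16 + 0.44×(0−16) = 16 − 7.04 = 8.96 → 9
rgb(22, 104, 9) = #166809.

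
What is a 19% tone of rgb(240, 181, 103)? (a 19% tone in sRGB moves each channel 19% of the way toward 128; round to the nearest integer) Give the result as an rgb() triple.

rgb(219, 171, 108)

A 19% tone moves each channel 19% toward 128:
  R: 240 − 21.28 = 218.72 → 219
  G: 181 + 0.19×(128−181) = 181 − 10.07 = 170.93 → 171
  B: 103 + 0.19×(128−103) = 103 + 4.75 = 107.75 → 108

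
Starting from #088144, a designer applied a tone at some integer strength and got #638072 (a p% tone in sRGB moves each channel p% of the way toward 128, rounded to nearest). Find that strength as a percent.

#088144 is rgb(8, 129, 68); #638072 is rgb(99, 128, 114).
On the R channel (widest range): 99 ≈ 8 + (p/100)(128 − 8), so p ≈ 100×(99 − 8)/(128 − 8) = 9100/120 = 75.83.
p = 76 reproduces all three channels after rounding.

76%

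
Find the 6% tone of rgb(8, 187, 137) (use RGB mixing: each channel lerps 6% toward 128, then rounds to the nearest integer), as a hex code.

Per channel, c → c + 0.06(128 − c):
  R: 8 + 7.2 = 15.2 → 15
  G: 187 − 3.54 = 183.46 → 183
  B: 137 − 0.54 = 136.46 → 136
rgb(15, 183, 136) = #0fb788.

#0fb788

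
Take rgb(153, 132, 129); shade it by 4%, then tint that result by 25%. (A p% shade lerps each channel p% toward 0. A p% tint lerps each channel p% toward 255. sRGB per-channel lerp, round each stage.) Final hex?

#AE9F9D

A 4% shade moves each channel 4% toward 0:
  R: 153 − 6.12 = 146.88 → 147
  G: 132 + 0.04×(0−132) = 132 − 5.28 = 126.72 → 127
  B: 129 + 0.04×(0−129) = 129 − 5.16 = 123.84 → 124
After the shade: rgb(147, 127, 124) = #937F7C.
Lerp each channel 25% toward 255:
  R: 147 + 0.25×(255−147) = 147 + 27 = 174 → 174
  G: 127 + 0.25×(255−127) = 127 + 32 = 159 → 159
  B: 124 + 32.75 = 156.75 → 157
rgb(174, 159, 157) = #AE9F9D.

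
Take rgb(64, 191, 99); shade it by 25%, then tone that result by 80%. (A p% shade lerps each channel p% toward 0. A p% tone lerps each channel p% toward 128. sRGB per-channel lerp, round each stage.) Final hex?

A 25% shade moves each channel 25% toward 0:
  R: 64 + 0.25×(0−64) = 64 − 16 = 48 → 48
  G: 191 + 0.25×(0−191) = 191 − 47.75 = 143.25 → 143
  B: 99 + 0.25×(0−99) = 99 − 24.75 = 74.25 → 74
After the shade: rgb(48, 143, 74) = #308F4A.
Lerp each channel 80% toward 128:
  R: 48 + 0.8×(128−48) = 48 + 64 = 112 → 112
  G: 143 − 12 = 131 → 131
  B: 74 + 43.2 = 117.2 → 117
rgb(112, 131, 117) = #708375.

#708375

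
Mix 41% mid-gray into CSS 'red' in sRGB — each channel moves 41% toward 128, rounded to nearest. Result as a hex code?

CSS red is rgb(255, 0, 0).
Per channel, c → c + 0.41(128 − c):
  R: 255 + 0.41×(128−255) = 255 − 52.07 = 202.93 → 203
  G: 0 + 0.41×(128−0) = 0 + 52.48 = 52.48 → 52
  B: 0 + 52.48 = 52.48 → 52
rgb(203, 52, 52) = #CB3434.

#CB3434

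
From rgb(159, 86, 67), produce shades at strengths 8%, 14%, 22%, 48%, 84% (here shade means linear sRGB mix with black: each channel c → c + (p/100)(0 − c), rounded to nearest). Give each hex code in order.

8%: (159 − 12.72 = 146.28→146, 86 − 6.88 = 79.12→79, 67 − 5.36 = 61.64→62) → #924F3E
14%: (159 − 22.26 = 136.74→137, 86 − 12.04 = 73.96→74, 67 − 9.38 = 57.62→58) → #894A3A
22%: (159 − 34.98 = 124.02→124, 86 − 18.92 = 67.08→67, 67 − 14.74 = 52.26→52) → #7C4334
48%: (159 − 76.32 = 82.68→83, 86 − 41.28 = 44.72→45, 67 − 32.16 = 34.84→35) → #532D23
84%: (159 − 133.56 = 25.44→25, 86 − 72.24 = 13.76→14, 67 − 56.28 = 10.72→11) → #190E0B

#924F3E, #894A3A, #7C4334, #532D23, #190E0B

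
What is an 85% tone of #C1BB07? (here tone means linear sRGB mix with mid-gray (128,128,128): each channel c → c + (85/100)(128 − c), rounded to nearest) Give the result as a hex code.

#C1BB07 is rgb(193, 187, 7).
Per channel, c → c + 0.85(128 − c):
  R: 193 + 0.85×(128−193) = 193 − 55.25 = 137.75 → 138
  G: 187 + 0.85×(128−187) = 187 − 50.15 = 136.85 → 137
  B: 7 + 0.85×(128−7) = 7 + 102.85 = 109.85 → 110
rgb(138, 137, 110) = #8A896E.

#8A896E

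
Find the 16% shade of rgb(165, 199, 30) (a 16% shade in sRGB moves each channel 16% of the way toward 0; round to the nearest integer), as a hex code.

A 16% shade moves each channel 16% toward 0:
  R: 165 + 0.16×(0−165) = 165 − 26.4 = 138.6 → 139
  G: 199 + 0.16×(0−199) = 199 − 31.84 = 167.16 → 167
  B: 30 + 0.16×(0−30) = 30 − 4.8 = 25.2 → 25
rgb(139, 167, 25) = #8BA719.

#8BA719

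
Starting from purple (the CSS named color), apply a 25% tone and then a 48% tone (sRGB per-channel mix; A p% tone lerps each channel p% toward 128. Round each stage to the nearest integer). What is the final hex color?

CSS purple is rgb(128, 0, 128).
A 25% tone moves each channel 25% toward 128:
  R: 128 + 0.25×(128−128) = 128 + 0 = 128 → 128
  G: 0 + 0.25×(128−0) = 0 + 32 = 32 → 32
  B: 128 + 0 = 128 → 128
After the tone: rgb(128, 32, 128) = #802080.
Per channel, c → c + 0.48(128 − c):
  R: 128 + 0 = 128 → 128
  G: 32 + 0.48×(128−32) = 32 + 46.08 = 78.08 → 78
  B: 128 + 0 = 128 → 128
rgb(128, 78, 128) = #804e80.

#804e80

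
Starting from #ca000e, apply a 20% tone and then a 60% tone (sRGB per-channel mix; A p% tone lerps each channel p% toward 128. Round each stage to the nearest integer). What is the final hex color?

#ca000e is rgb(202, 0, 14).
Per channel, c → c + 0.2(128 − c):
  R: 202 + 0.2×(128−202) = 202 − 14.8 = 187.2 → 187
  G: 0 + 25.6 = 25.6 → 26
  B: 14 + 0.2×(128−14) = 14 + 22.8 = 36.8 → 37
After the tone: rgb(187, 26, 37) = #bb1a25.
Per channel, c → c + 0.6(128 − c):
  R: 187 + 0.6×(128−187) = 187 − 35.4 = 151.6 → 152
  G: 26 + 61.2 = 87.2 → 87
  B: 37 + 54.6 = 91.6 → 92
rgb(152, 87, 92) = #98575c.

#98575c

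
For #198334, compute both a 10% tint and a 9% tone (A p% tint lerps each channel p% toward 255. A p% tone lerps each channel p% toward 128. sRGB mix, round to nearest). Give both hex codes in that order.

#308f48, #22833b

#198334 is rgb(25, 131, 52).
10% tint:
  R: 25 + 23 = 48 → 48
  G: 131 + 0.1×(255−131) = 131 + 12.4 = 143.4 → 143
  B: 52 + 20.3 = 72.3 → 72
  → #308f48
9% tone:
  R: 25 + 0.09×(128−25) = 25 + 9.27 = 34.27 → 34
  G: 131 + 0.09×(128−131) = 131 − 0.27 = 130.73 → 131
  B: 52 + 0.09×(128−52) = 52 + 6.84 = 58.84 → 59
  → #22833b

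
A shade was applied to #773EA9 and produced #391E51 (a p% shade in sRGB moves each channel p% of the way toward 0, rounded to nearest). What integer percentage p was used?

#773EA9 is rgb(119, 62, 169); #391E51 is rgb(57, 30, 81).
On the B channel (widest range): 81 ≈ 169 + (p/100)(0 − 169), so p ≈ 100×(81 − 169)/(0 − 169) = -8800/-169 = 52.07.
p = 52 reproduces all three channels after rounding.

52%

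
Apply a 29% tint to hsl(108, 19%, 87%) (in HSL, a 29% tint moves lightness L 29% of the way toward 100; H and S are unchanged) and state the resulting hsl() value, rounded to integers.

hsl(108, 19%, 91%)

L moves 29% from 87 toward 100: 87 + 3.77 = 90.77 → 91.
H and S are unchanged.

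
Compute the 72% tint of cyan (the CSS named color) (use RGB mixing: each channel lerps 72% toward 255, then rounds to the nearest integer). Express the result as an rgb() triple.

CSS cyan is rgb(0, 255, 255).
Per channel, c → c + 0.72(255 − c):
  R: 0 + 0.72×(255−0) = 0 + 183.6 = 183.6 → 184
  G: 255 + 0 = 255 → 255
  B: 255 + 0.72×(255−255) = 255 + 0 = 255 → 255

rgb(184, 255, 255)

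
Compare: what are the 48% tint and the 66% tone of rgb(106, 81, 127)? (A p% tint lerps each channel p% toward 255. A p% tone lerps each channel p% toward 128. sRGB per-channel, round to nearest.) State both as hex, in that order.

48% tint:
  R: 106 + 71.52 = 177.52 → 178
  G: 81 + 0.48×(255−81) = 81 + 83.52 = 164.52 → 165
  B: 127 + 0.48×(255−127) = 127 + 61.44 = 188.44 → 188
  → #B2A5BC
66% tone:
  R: 106 + 14.52 = 120.52 → 121
  G: 81 + 31.02 = 112.02 → 112
  B: 127 + 0.66×(128−127) = 127 + 0.66 = 127.66 → 128
  → #797080

#B2A5BC, #797080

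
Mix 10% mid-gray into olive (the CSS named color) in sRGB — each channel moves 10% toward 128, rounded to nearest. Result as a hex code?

CSS olive is rgb(128, 128, 0).
Lerp each channel 10% toward 128:
  R: 128 + 0 = 128 → 128
  G: 128 + 0.1×(128−128) = 128 + 0 = 128 → 128
  B: 0 + 0.1×(128−0) = 0 + 12.8 = 12.8 → 13
rgb(128, 128, 13) = #80800D.

#80800D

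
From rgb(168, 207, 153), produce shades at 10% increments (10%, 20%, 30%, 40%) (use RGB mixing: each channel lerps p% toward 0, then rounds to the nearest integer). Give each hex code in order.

#97BA8A, #86A67A, #76916B, #657C5C

10%: (168 − 16.8 = 151.2→151, 207 − 20.7 = 186.3→186, 153 − 15.3 = 137.7→138) → #97BA8A
20%: (168 − 33.6 = 134.4→134, 207 − 41.4 = 165.6→166, 153 − 30.6 = 122.4→122) → #86A67A
30%: (168 − 50.4 = 117.6→118, 207 − 62.1 = 144.9→145, 153 − 45.9 = 107.1→107) → #76916B
40%: (168 − 67.2 = 100.8→101, 207 − 82.8 = 124.2→124, 153 − 61.2 = 91.8→92) → #657C5C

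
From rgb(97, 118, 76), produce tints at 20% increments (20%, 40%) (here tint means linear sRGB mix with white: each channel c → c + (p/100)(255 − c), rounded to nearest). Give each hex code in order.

#819170, #A0AD94

20%: (97 + 31.6 = 128.6→129, 118 + 27.4 = 145.4→145, 76 + 35.8 = 111.8→112) → #819170
40%: (97 + 63.2 = 160.2→160, 118 + 54.8 = 172.8→173, 76 + 71.6 = 147.6→148) → #A0AD94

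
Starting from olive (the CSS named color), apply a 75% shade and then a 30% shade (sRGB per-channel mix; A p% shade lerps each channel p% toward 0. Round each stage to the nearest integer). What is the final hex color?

#161600

CSS olive is rgb(128, 128, 0).
Lerp each channel 75% toward 0:
  R: 128 + 0.75×(0−128) = 128 − 96 = 32 → 32
  G: 128 − 96 = 32 → 32
  B: 0 + 0.75×(0−0) = 0 + 0 = 0 → 0
After the shade: rgb(32, 32, 0) = #202000.
Per channel, c → c + 0.3(0 − c):
  R: 32 − 9.6 = 22.4 → 22
  G: 32 − 9.6 = 22.4 → 22
  B: 0 + 0.3×(0−0) = 0 + 0 = 0 → 0
rgb(22, 22, 0) = #161600.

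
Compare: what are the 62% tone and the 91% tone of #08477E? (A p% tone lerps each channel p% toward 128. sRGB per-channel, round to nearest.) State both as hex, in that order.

#08477E is rgb(8, 71, 126).
62% tone:
  R: 8 + 0.62×(128−8) = 8 + 74.4 = 82.4 → 82
  G: 71 + 0.62×(128−71) = 71 + 35.34 = 106.34 → 106
  B: 126 + 0.62×(128−126) = 126 + 1.24 = 127.24 → 127
  → #526A7F
91% tone:
  R: 8 + 109.2 = 117.2 → 117
  G: 71 + 51.87 = 122.87 → 123
  B: 126 + 0.91×(128−126) = 126 + 1.82 = 127.82 → 128
  → #757B80

#526A7F, #757B80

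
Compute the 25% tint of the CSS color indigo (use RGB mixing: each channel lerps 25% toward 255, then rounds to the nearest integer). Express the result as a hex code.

#7840A1

CSS indigo is rgb(75, 0, 130).
Per channel, c → c + 0.25(255 − c):
  R: 75 + 45 = 120 → 120
  G: 0 + 63.75 = 63.75 → 64
  B: 130 + 0.25×(255−130) = 130 + 31.25 = 161.25 → 161
rgb(120, 64, 161) = #7840A1.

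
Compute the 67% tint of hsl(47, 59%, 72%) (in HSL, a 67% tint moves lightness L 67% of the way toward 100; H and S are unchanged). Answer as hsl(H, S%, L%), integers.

hsl(47, 59%, 91%)

L moves 67% from 72 toward 100: 72 + 18.76 = 90.76 → 91.
H and S are unchanged.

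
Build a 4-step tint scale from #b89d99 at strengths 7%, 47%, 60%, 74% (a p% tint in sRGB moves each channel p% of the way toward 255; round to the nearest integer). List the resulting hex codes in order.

#b89d99 is rgb(184, 157, 153).
7%: (184 + 4.97 = 188.97→189, 157 + 6.86 = 163.86→164, 153 + 7.14 = 160.14→160) → #bda4a0
47%: (184 + 33.37 = 217.37→217, 157 + 46.06 = 203.06→203, 153 + 47.94 = 200.94→201) → #d9cbc9
60%: (184 + 42.6 = 226.6→227, 157 + 58.8 = 215.8→216, 153 + 61.2 = 214.2→214) → #e3d8d6
74%: (184 + 52.54 = 236.54→237, 157 + 72.52 = 229.52→230, 153 + 75.48 = 228.48→228) → #ede6e4

#bda4a0, #d9cbc9, #e3d8d6, #ede6e4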